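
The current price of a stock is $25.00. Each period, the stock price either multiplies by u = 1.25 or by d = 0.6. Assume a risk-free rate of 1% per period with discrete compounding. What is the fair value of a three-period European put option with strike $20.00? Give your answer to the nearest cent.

$2.90

Risk-neutral probability p = (1 + 0.01 − 0.6)/(1.25 − 0.6) = 0.4100/0.6500 = 0.6308
Terminal stock prices: S_uuu = 48.83, S_uud = 23.44, S_udd = 11.25, S_ddd = 5.4
Terminal payoffs (K − S): max(-28.83, 0) = 0, max(-3.438, 0) = 0, max(8.75, 0) = 8.75, max(14.6, 0) = 14.6
Node uu (S = 39.06): V_uu = 1/1.01·[0.6308·0.0000 + 0.3692·0.0000] = 0.0000
Node ud (S = 18.75): V_ud = 1/1.01·[0.6308·0.0000 + 0.3692·8.7500] = 3.1988
Node dd (S = 9): V_dd = 1/1.01·[0.6308·8.7500 + 0.3692·14.6000] = 10.8020
Node u (S = 31.25): V_u = 1/1.01·[0.6308·0.0000 + 0.3692·3.1988] = 1.1694
Node d (S = 15): V_d = 1/1.01·[0.6308·3.1988 + 0.3692·10.8020] = 5.9466
Node 0 (S = 25): V_0 = 1/1.01·[0.6308·1.1694 + 0.3692·5.9466] = 2.9043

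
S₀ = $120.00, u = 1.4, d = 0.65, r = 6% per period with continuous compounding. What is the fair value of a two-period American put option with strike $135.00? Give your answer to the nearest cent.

Risk-neutral probability p = (e^0.06 − 0.65)/(1.4 − 0.65) = 0.4118/0.7500 = 0.5491
Terminal stock prices: S_uu = 235.2, S_ud = 109.2, S_dd = 50.7
Terminal payoffs (K − S): max(-100.2, 0) = 0, max(25.8, 0) = 25.8, max(84.3, 0) = 84.3
Node u (S = 168): continuation = e^(−0.06)·[0.5491·0.0000 + 0.4509·25.8000] = 10.9554; exercise value = 0.0000 ≤ continuation, so V_u = 10.9554
Node d (S = 78): continuation = e^(−0.06)·[0.5491·25.8000 + 0.4509·84.3000] = 49.1382; exercise value = 57.0000 > continuation, so V_d = 57.0000 (exercise)
Node 0 (S = 120): continuation = e^(−0.06)·[0.5491·10.9554 + 0.4509·57.0000] = 29.8692; exercise value = 15.0000 ≤ continuation, so V_0 = 29.8692

$29.87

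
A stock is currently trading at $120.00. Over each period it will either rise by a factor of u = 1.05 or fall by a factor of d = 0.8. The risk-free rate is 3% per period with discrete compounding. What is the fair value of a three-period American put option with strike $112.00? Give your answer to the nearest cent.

$2.40

Risk-neutral probability p = (1 + 0.03 − 0.8)/(1.05 − 0.8) = 0.2300/0.2500 = 0.9200
Terminal stock prices: S_uuu = 138.9, S_uud = 105.8, S_udd = 80.64, S_ddd = 61.44
Terminal payoffs (K − S): max(-26.92, 0) = 0, max(6.16, 0) = 6.16, max(31.36, 0) = 31.36, max(50.56, 0) = 50.56
Node uu (S = 132.3): continuation = 1/1.03·[0.9200·0.0000 + 0.0800·6.1600] = 0.4784; exercise value = 0.0000 ≤ continuation, so V_uu = 0.4784
Node ud (S = 100.8): continuation = 1/1.03·[0.9200·6.1600 + 0.0800·31.3600] = 7.9379; exercise value = 11.2000 > continuation, so V_ud = 11.2000 (exercise)
Node dd (S = 76.8): continuation = 1/1.03·[0.9200·31.3600 + 0.0800·50.5600] = 31.9379; exercise value = 35.2000 > continuation, so V_dd = 35.2000 (exercise)
Node u (S = 126): continuation = 1/1.03·[0.9200·0.4784 + 0.0800·11.2000] = 1.2973; exercise value = 0.0000 ≤ continuation, so V_u = 1.2973
Node d (S = 96): continuation = 1/1.03·[0.9200·11.2000 + 0.0800·35.2000] = 12.7379; exercise value = 16.0000 > continuation, so V_d = 16.0000 (exercise)
Node 0 (S = 120): continuation = 1/1.03·[0.9200·1.2973 + 0.0800·16.0000] = 2.4014; exercise value = 0.0000 ≤ continuation, so V_0 = 2.4014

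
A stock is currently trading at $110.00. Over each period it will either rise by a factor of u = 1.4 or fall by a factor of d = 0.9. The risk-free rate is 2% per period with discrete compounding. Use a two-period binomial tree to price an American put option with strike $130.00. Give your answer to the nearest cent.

Risk-neutral probability p = (1 + 0.02 − 0.9)/(1.4 − 0.9) = 0.1200/0.5000 = 0.2400
Terminal stock prices: S_uu = 215.6, S_ud = 138.6, S_dd = 89.1
Terminal payoffs (K − S): max(-85.6, 0) = 0, max(-8.6, 0) = 0, max(40.9, 0) = 40.9
Node u (S = 154): continuation = 1/1.02·[0.2400·0.0000 + 0.7600·0.0000] = 0.0000; exercise value = 0.0000 ≤ continuation, so V_u = 0.0000
Node d (S = 99): continuation = 1/1.02·[0.2400·0.0000 + 0.7600·40.9000] = 30.4745; exercise value = 31.0000 > continuation, so V_d = 31.0000 (exercise)
Node 0 (S = 110): continuation = 1/1.02·[0.2400·0.0000 + 0.7600·31.0000] = 23.0980; exercise value = 20.0000 ≤ continuation, so V_0 = 23.0980

$23.10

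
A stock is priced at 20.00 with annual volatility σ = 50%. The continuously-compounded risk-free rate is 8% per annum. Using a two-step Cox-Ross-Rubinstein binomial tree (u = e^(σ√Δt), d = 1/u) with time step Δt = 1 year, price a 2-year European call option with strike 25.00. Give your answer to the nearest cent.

CRR parameters: u = e^(σ√Δt) = e^(0.5·√1) = 1.6487, d = 1/u = 0.6065
Per-period rate: rΔt = 0.08·1 = 0.08, so R = e^0.08 = 1.0833
Risk-neutral probability p = (e^0.08 − 0.6065)/(1.6487 − 0.6065) = 0.4768/1.0422 = 0.4575
Terminal stock prices: S_uu = 54.37, S_ud = 20, S_dd = 7.358
Terminal payoffs (S − K): max(29.37, 0) = 29.37, max(-5, 0) = 0, max(-17.64, 0) = 0
Node u (S = 32.97): V_u = e^(−0.08)·[0.4575·29.3656 + 0.5425·0.0000] = 12.4007
Node d (S = 12.13): V_d = e^(−0.08)·[0.4575·0.0000 + 0.5425·0.0000] = 0.0000
Node 0 (S = 20): V_0 = e^(−0.08)·[0.4575·12.4007 + 0.5425·0.0000] = 5.2366

5.24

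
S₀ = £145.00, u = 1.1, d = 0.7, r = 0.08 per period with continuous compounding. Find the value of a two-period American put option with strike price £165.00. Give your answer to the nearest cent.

Risk-neutral probability p = (e^0.08 − 0.7)/(1.1 − 0.7) = 0.3833/0.4000 = 0.9582
Terminal stock prices: S_uu = 175.5, S_ud = 111.6, S_dd = 71.05
Terminal payoffs (K − S): max(-10.45, 0) = 0, max(53.35, 0) = 53.35, max(93.95, 0) = 93.95
Node u (S = 159.5): continuation = e^(−0.08)·[0.9582·0.0000 + 0.0418·53.3500] = 2.0577; exercise value = 5.5000 > continuation, so V_u = 5.5000 (exercise)
Node d (S = 101.5): continuation = e^(−0.08)·[0.9582·53.3500 + 0.0418·93.9500] = 50.8142; exercise value = 63.5000 > continuation, so V_d = 63.5000 (exercise)
Node 0 (S = 145): continuation = e^(−0.08)·[0.9582·5.5000 + 0.0418·63.5000] = 7.3142; exercise value = 20.0000 > continuation, so V_0 = 20.0000 (exercise)

£20.00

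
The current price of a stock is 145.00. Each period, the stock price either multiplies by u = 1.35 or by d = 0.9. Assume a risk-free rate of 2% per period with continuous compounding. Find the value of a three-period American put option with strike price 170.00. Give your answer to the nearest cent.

30.21

Risk-neutral probability p = (e^0.02 − 0.9)/(1.35 − 0.9) = 0.1202/0.4500 = 0.2671
Terminal stock prices: S_uuu = 356.8, S_uud = 237.8, S_udd = 158.6, S_ddd = 105.7
Terminal payoffs (K − S): max(-186.8, 0) = 0, max(-67.84, 0) = 0, max(11.44, 0) = 11.44, max(64.29, 0) = 64.29
Node uu (S = 264.3): continuation = e^(−0.02)·[0.2671·0.0000 + 0.7329·0.0000] = 0.0000; exercise value = 0.0000 ≤ continuation, so V_uu = 0.0000
Node ud (S = 176.2): continuation = e^(−0.02)·[0.2671·0.0000 + 0.7329·11.4425] = 8.2200; exercise value = 0.0000 ≤ continuation, so V_ud = 8.2200
Node dd (S = 117.5): continuation = e^(−0.02)·[0.2671·11.4425 + 0.7329·64.2950] = 49.1838; exercise value = 52.5500 > continuation, so V_dd = 52.5500 (exercise)
Node u (S = 195.8): continuation = e^(−0.02)·[0.2671·0.0000 + 0.7329·8.2200] = 5.9050; exercise value = 0.0000 ≤ continuation, so V_u = 5.9050
Node d (S = 130.5): continuation = e^(−0.02)·[0.2671·8.2200 + 0.7329·52.5500] = 39.9027; exercise value = 39.5000 ≤ continuation, so V_d = 39.9027
Node 0 (S = 145): continuation = e^(−0.02)·[0.2671·5.9050 + 0.7329·39.9027] = 30.2112; exercise value = 25.0000 ≤ continuation, so V_0 = 30.2112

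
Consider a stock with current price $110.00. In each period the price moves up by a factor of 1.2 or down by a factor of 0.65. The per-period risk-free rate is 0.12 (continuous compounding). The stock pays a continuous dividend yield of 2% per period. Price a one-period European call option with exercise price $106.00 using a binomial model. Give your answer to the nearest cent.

Per-period risk-free factor R = e^0.12 = 1.1275; dividend-adjusted growth = e^(0.12−0.02) = 1.1052.
Risk-neutral probability p = (1.1052 − 0.65)/(1.2 − 0.65) = 0.4552/0.5500 = 0.8276
Terminal stock prices: S_u = 132, S_d = 71.5
Terminal payoffs (S − K): max(26, 0) = 26, max(-34.5, 0) = 0
Node 0 (S = 110): V_0 = e^(−0.12)·[0.8276·26.0000 + 0.1724·0.0000] = 19.0840

$19.08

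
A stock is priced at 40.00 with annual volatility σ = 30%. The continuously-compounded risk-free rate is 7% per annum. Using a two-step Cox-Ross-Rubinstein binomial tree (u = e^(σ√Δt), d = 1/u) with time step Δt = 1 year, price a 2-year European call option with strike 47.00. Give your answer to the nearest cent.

6.67

CRR parameters: u = e^(σ√Δt) = e^(0.3·√1) = 1.3499, d = 1/u = 0.7408
Per-period rate: rΔt = 0.07·1 = 0.07, so R = e^0.07 = 1.0725
Risk-neutral probability p = (e^0.07 − 0.7408)/(1.3499 − 0.7408) = 0.3317/0.6090 = 0.5446
Terminal stock prices: S_uu = 72.88, S_ud = 40, S_dd = 21.95
Terminal payoffs (S − K): max(25.88, 0) = 25.88, max(-7, 0) = 0, max(-25.05, 0) = 0
Node u (S = 53.99): V_u = e^(−0.07)·[0.5446·25.8848 + 0.4554·0.0000] = 13.1441
Node d (S = 29.63): V_d = e^(−0.07)·[0.5446·0.0000 + 0.4554·0.0000] = 0.0000
Node 0 (S = 40): V_0 = e^(−0.07)·[0.5446·13.1441 + 0.4554·0.0000] = 6.6744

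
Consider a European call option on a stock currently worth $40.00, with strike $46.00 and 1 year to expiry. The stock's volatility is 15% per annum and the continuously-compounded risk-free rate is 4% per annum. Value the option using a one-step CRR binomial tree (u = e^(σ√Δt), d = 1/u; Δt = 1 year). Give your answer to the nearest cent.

$0.27

CRR parameters: u = e^(σ√Δt) = e^(0.15·√1) = 1.1618, d = 1/u = 0.8607
Per-period rate: rΔt = 0.04·1 = 0.04, so R = e^0.04 = 1.0408
Risk-neutral probability p = (e^0.04 − 0.8607)/(1.1618 − 0.8607) = 0.1801/0.3011 = 0.5981
Terminal stock prices: S_u = 46.47, S_d = 34.43
Terminal payoffs (S − K): max(0.4734, 0) = 0.4734, max(-11.57, 0) = 0
Node 0 (S = 40): V_0 = e^(−0.04)·[0.5981·0.4734 + 0.4019·0.0000] = 0.2720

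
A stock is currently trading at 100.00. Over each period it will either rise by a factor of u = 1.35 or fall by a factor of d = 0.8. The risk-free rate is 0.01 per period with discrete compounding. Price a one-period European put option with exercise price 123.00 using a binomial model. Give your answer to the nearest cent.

26.32

Risk-neutral probability p = (1 + 0.01 − 0.8)/(1.35 − 0.8) = 0.2100/0.5500 = 0.3818
Terminal stock prices: S_u = 135, S_d = 80
Terminal payoffs (K − S): max(-12, 0) = 0, max(43, 0) = 43
Node 0 (S = 100): V_0 = 1/1.01·[0.3818·0.0000 + 0.6182·43.0000] = 26.3186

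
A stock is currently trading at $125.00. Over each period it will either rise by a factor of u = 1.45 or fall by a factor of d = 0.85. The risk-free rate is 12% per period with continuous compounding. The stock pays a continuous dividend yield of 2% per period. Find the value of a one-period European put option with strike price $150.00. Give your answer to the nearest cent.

Per-period risk-free factor R = e^0.12 = 1.1275; dividend-adjusted growth = e^(0.12−0.02) = 1.1052.
Risk-neutral probability p = (1.1052 − 0.85)/(1.45 − 0.85) = 0.2552/0.6000 = 0.4253
Terminal stock prices: S_u = 181.2, S_d = 106.2
Terminal payoffs (K − S): max(-31.25, 0) = 0, max(43.75, 0) = 43.75
Node 0 (S = 125): V_0 = e^(−0.12)·[0.4253·0.0000 + 0.5747·43.7500] = 22.3005

$22.30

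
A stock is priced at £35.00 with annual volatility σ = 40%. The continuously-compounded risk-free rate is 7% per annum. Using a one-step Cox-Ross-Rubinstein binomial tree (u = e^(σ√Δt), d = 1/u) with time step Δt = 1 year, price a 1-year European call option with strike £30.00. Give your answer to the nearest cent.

CRR parameters: u = e^(σ√Δt) = e^(0.4·√1) = 1.4918, d = 1/u = 0.6703
Per-period rate: rΔt = 0.07·1 = 0.07, so R = e^0.07 = 1.0725
Risk-neutral probability p = (e^0.07 − 0.6703)/(1.4918 − 0.6703) = 0.4022/0.8215 = 0.4896
Terminal stock prices: S_u = 52.21, S_d = 23.46
Terminal payoffs (S − K): max(22.21, 0) = 22.21, max(-6.539, 0) = 0
Node 0 (S = 35): V_0 = e^(−0.07)·[0.4896·22.2139 + 0.5104·0.0000] = 10.1401

£10.14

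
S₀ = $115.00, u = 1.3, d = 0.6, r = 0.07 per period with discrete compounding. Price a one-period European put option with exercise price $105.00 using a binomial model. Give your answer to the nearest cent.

$11.05

Risk-neutral probability p = (1 + 0.07 − 0.6)/(1.3 − 0.6) = 0.4700/0.7000 = 0.6714
Terminal stock prices: S_u = 149.5, S_d = 69
Terminal payoffs (K − S): max(-44.5, 0) = 0, max(36, 0) = 36
Node 0 (S = 115): V_0 = 1/1.07·[0.6714·0.0000 + 0.3286·36.0000] = 11.0547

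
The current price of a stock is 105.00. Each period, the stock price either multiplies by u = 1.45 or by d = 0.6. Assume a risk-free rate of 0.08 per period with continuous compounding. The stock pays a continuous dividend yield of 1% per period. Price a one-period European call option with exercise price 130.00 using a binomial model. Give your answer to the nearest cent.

11.42

Per-period risk-free factor R = e^0.08 = 1.0833; dividend-adjusted growth = e^(0.08−0.01) = 1.0725.
Risk-neutral probability p = (1.0725 − 0.6)/(1.45 − 0.6) = 0.4725/0.8500 = 0.5559
Terminal stock prices: S_u = 152.2, S_d = 63
Terminal payoffs (S − K): max(22.25, 0) = 22.25, max(-67, 0) = 0
Node 0 (S = 105): V_0 = e^(−0.08)·[0.5559·22.2500 + 0.4441·0.0000] = 11.4177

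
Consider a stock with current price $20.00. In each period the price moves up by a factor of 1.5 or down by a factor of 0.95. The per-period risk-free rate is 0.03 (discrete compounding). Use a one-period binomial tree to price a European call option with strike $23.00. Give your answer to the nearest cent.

$0.99

Risk-neutral probability p = (1 + 0.03 − 0.95)/(1.5 − 0.95) = 0.0800/0.5500 = 0.1455
Terminal stock prices: S_u = 30, S_d = 19
Terminal payoffs (S − K): max(7, 0) = 7, max(-4, 0) = 0
Node 0 (S = 20): V_0 = 1/1.03·[0.1455·7.0000 + 0.8545·0.0000] = 0.9885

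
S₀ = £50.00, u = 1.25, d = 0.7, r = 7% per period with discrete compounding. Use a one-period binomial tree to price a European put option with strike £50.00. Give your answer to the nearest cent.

Risk-neutral probability p = (1 + 0.07 − 0.7)/(1.25 − 0.7) = 0.3700/0.5500 = 0.6727
Terminal stock prices: S_u = 62.5, S_d = 35
Terminal payoffs (K − S): max(-12.5, 0) = 0, max(15, 0) = 15
Node 0 (S = 50): V_0 = 1/1.07·[0.6727·0.0000 + 0.3273·15.0000] = 4.5879

£4.59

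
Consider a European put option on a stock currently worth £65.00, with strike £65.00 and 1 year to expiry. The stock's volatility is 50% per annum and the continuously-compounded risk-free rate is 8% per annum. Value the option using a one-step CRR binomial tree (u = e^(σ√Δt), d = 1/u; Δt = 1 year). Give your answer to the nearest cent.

CRR parameters: u = e^(σ√Δt) = e^(0.5·√1) = 1.6487, d = 1/u = 0.6065
Per-period rate: rΔt = 0.08·1 = 0.08, so R = e^0.08 = 1.0833
Risk-neutral probability p = (e^0.08 − 0.6065)/(1.6487 − 0.6065) = 0.4768/1.0422 = 0.4575
Terminal stock prices: S_u = 107.2, S_d = 39.42
Terminal payoffs (K − S): max(-42.17, 0) = 0, max(25.58, 0) = 25.58
Node 0 (S = 65): V_0 = e^(−0.08)·[0.4575·0.0000 + 0.5425·25.5755] = 12.8090

£12.81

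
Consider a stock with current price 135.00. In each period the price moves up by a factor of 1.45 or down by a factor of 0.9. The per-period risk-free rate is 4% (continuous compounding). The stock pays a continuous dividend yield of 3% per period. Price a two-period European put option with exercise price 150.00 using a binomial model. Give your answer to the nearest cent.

Per-period risk-free factor R = e^0.04 = 1.0408; dividend-adjusted growth = e^(0.04−0.03) = 1.0101.
Risk-neutral probability p = (1.0101 − 0.9)/(1.45 − 0.9) = 0.1101/0.5500 = 0.2001
Terminal stock prices: S_uu = 283.8, S_ud = 176.2, S_dd = 109.4
Terminal payoffs (K − S): max(-133.8, 0) = 0, max(-26.18, 0) = 0, max(40.65, 0) = 40.65
Node u (S = 195.8): V_u = e^(−0.04)·[0.2001·0.0000 + 0.7999·0.0000] = 0.0000
Node d (S = 121.5): V_d = e^(−0.04)·[0.2001·0.0000 + 0.7999·40.6500] = 31.2413
Node 0 (S = 135): V_0 = e^(−0.04)·[0.2001·0.0000 + 0.7999·31.2413] = 24.0103

24.01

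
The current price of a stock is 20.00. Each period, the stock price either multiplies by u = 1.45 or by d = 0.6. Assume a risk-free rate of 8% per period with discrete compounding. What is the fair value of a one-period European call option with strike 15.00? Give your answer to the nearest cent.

Risk-neutral probability p = (1 + 0.08 − 0.6)/(1.45 − 0.6) = 0.4800/0.8500 = 0.5647
Terminal stock prices: S_u = 29, S_d = 12
Terminal payoffs (S − K): max(14, 0) = 14, max(-3, 0) = 0
Node 0 (S = 20): V_0 = 1/1.08·[0.5647·14.0000 + 0.4353·0.0000] = 7.3203

7.32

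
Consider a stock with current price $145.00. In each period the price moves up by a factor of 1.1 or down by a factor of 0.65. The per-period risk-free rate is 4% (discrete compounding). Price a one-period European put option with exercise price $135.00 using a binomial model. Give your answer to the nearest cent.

Risk-neutral probability p = (1 + 0.04 − 0.65)/(1.1 − 0.65) = 0.3900/0.4500 = 0.8667
Terminal stock prices: S_u = 159.5, S_d = 94.25
Terminal payoffs (K − S): max(-24.5, 0) = 0, max(40.75, 0) = 40.75
Node 0 (S = 145): V_0 = 1/1.04·[0.8667·0.0000 + 0.1333·40.7500] = 5.2244

$5.22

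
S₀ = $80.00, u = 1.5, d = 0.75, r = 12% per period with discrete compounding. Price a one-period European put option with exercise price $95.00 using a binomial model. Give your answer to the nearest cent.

$15.83

Risk-neutral probability p = (1 + 0.12 − 0.75)/(1.5 − 0.75) = 0.3700/0.7500 = 0.4933
Terminal stock prices: S_u = 120, S_d = 60
Terminal payoffs (K − S): max(-25, 0) = 0, max(35, 0) = 35
Node 0 (S = 80): V_0 = 1/1.12·[0.4933·0.0000 + 0.5067·35.0000] = 15.8333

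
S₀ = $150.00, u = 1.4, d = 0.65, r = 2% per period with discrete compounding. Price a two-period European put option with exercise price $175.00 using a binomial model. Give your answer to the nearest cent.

Risk-neutral probability p = (1 + 0.02 − 0.65)/(1.4 − 0.65) = 0.3700/0.7500 = 0.4933
Terminal stock prices: S_uu = 294, S_ud = 136.5, S_dd = 63.38
Terminal payoffs (K − S): max(-119, 0) = 0, max(38.5, 0) = 38.5, max(111.6, 0) = 111.6
Node u (S = 210): V_u = 1/1.02·[0.4933·0.0000 + 0.5067·38.5000] = 19.1242
Node d (S = 97.5): V_d = 1/1.02·[0.4933·38.5000 + 0.5067·111.6250] = 74.0686
Node 0 (S = 150): V_0 = 1/1.02·[0.4933·19.1242 + 0.5067·74.0686] = 46.0419

$46.04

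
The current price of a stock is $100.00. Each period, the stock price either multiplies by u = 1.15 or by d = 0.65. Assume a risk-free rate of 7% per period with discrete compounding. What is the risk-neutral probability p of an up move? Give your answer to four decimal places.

p = 0.8400

Risk-neutral probability p = (1 + 0.07 − 0.65)/(1.15 − 0.65) = 0.4200/0.5000 = 0.8400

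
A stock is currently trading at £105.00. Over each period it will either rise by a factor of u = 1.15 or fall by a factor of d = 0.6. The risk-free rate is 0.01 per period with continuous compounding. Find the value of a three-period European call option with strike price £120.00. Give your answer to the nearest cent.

Risk-neutral probability p = (e^0.01 − 0.6)/(1.15 − 0.6) = 0.4101/0.5500 = 0.7455
Terminal stock prices: S_uuu = 159.7, S_uud = 83.32, S_udd = 43.47, S_ddd = 22.68
Terminal payoffs (S − K): max(39.69, 0) = 39.69, max(-36.68, 0) = 0, max(-76.53, 0) = 0, max(-97.32, 0) = 0
Node uu (S = 138.9): V_uu = e^(−0.01)·[0.7455·39.6919 + 0.2545·0.0000] = 29.2977
Node ud (S = 72.45): V_ud = e^(−0.01)·[0.7455·0.0000 + 0.2545·0.0000] = 0.0000
Node dd (S = 37.8): V_dd = e^(−0.01)·[0.7455·0.0000 + 0.2545·0.0000] = 0.0000
Node u (S = 120.7): V_u = e^(−0.01)·[0.7455·29.2977 + 0.2545·0.0000] = 21.6254
Node d (S = 63): V_d = e^(−0.01)·[0.7455·0.0000 + 0.2545·0.0000] = 0.0000
Node 0 (S = 105): V_0 = e^(−0.01)·[0.7455·21.6254 + 0.2545·0.0000] = 15.9623

£15.96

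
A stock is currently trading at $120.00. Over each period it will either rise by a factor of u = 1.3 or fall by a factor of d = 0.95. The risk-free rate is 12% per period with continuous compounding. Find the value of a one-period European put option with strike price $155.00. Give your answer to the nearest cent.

Risk-neutral probability p = (e^0.12 − 0.95)/(1.3 − 0.95) = 0.1775/0.3500 = 0.5071
Terminal stock prices: S_u = 156, S_d = 114
Terminal payoffs (K − S): max(-1, 0) = 0, max(41, 0) = 41
Node 0 (S = 120): V_0 = e^(−0.12)·[0.5071·0.0000 + 0.4929·41.0000] = 17.9225

$17.92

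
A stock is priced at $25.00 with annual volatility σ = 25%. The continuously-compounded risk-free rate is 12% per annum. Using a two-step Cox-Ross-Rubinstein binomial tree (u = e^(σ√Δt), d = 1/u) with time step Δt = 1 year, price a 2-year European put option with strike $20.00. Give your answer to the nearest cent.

$0.37

CRR parameters: u = e^(σ√Δt) = e^(0.25·√1) = 1.2840, d = 1/u = 0.7788
Per-period rate: rΔt = 0.12·1 = 0.12, so R = e^0.12 = 1.1275
Risk-neutral probability p = (e^0.12 − 0.7788)/(1.2840 − 0.7788) = 0.3487/0.5052 = 0.6902
Terminal stock prices: S_uu = 41.22, S_ud = 25, S_dd = 15.16
Terminal payoffs (K − S): max(-21.22, 0) = 0, max(-5, 0) = 0, max(4.837, 0) = 4.837
Node u (S = 32.1): V_u = e^(−0.12)·[0.6902·0.0000 + 0.3098·0.0000] = 0.0000
Node d (S = 19.47): V_d = e^(−0.12)·[0.6902·0.0000 + 0.3098·4.8367] = 1.3291
Node 0 (S = 25): V_0 = e^(−0.12)·[0.6902·0.0000 + 0.3098·1.3291] = 0.3652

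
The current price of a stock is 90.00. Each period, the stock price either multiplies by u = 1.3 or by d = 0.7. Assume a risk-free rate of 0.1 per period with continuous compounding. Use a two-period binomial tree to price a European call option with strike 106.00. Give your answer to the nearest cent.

17.21

Risk-neutral probability p = (e^0.1 − 0.7)/(1.3 − 0.7) = 0.4052/0.6000 = 0.6753
Terminal stock prices: S_uu = 152.1, S_ud = 81.9, S_dd = 44.1
Terminal payoffs (S − K): max(46.1, 0) = 46.1, max(-24.1, 0) = 0, max(-61.9, 0) = 0
Node u (S = 117): V_u = e^(−0.1)·[0.6753·46.1000 + 0.3247·0.0000] = 28.1682
Node d (S = 63): V_d = e^(−0.1)·[0.6753·0.0000 + 0.3247·0.0000] = 0.0000
Node 0 (S = 90): V_0 = e^(−0.1)·[0.6753·28.1682 + 0.3247·0.0000] = 17.2114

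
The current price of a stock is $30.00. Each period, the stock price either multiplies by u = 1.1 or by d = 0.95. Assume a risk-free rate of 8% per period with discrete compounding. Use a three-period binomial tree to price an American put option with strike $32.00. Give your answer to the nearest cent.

$2.00

Risk-neutral probability p = (1 + 0.08 − 0.95)/(1.1 − 0.95) = 0.1300/0.1500 = 0.8667
Terminal stock prices: S_uuu = 39.93, S_uud = 34.48, S_udd = 29.78, S_ddd = 25.72
Terminal payoffs (K − S): max(-7.93, 0) = 0, max(-2.485, 0) = 0, max(2.218, 0) = 2.218, max(6.279, 0) = 6.279
Node uu (S = 36.3): continuation = 1/1.08·[0.8667·0.0000 + 0.1333·0.0000] = 0.0000; exercise value = 0.0000 ≤ continuation, so V_uu = 0.0000
Node ud (S = 31.35): continuation = 1/1.08·[0.8667·0.0000 + 0.1333·2.2175] = 0.2738; exercise value = 0.6500 > continuation, so V_ud = 0.6500 (exercise)
Node dd (S = 27.07): continuation = 1/1.08·[0.8667·2.2175 + 0.1333·6.2788] = 2.5546; exercise value = 4.9250 > continuation, so V_dd = 4.9250 (exercise)
Node u (S = 33): continuation = 1/1.08·[0.8667·0.0000 + 0.1333·0.6500] = 0.0802; exercise value = 0.0000 ≤ continuation, so V_u = 0.0802
Node d (S = 28.5): continuation = 1/1.08·[0.8667·0.6500 + 0.1333·4.9250] = 1.1296; exercise value = 3.5000 > continuation, so V_d = 3.5000 (exercise)
Node 0 (S = 30): continuation = 1/1.08·[0.8667·0.0802 + 0.1333·3.5000] = 0.4965; exercise value = 2.0000 > continuation, so V_0 = 2.0000 (exercise)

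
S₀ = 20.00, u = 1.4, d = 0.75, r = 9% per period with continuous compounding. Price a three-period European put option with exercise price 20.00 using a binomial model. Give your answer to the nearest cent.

2.06

Risk-neutral probability p = (e^0.09 − 0.75)/(1.4 − 0.75) = 0.3442/0.6500 = 0.5295
Terminal stock prices: S_uuu = 54.88, S_uud = 29.4, S_udd = 15.75, S_ddd = 8.438
Terminal payoffs (K − S): max(-34.88, 0) = 0, max(-9.4, 0) = 0, max(4.25, 0) = 4.25, max(11.56, 0) = 11.56
Node uu (S = 39.2): V_uu = e^(−0.09)·[0.5295·0.0000 + 0.4705·0.0000] = 0.0000
Node ud (S = 21): V_ud = e^(−0.09)·[0.5295·0.0000 + 0.4705·4.2500] = 1.8275
Node dd (S = 11.25): V_dd = e^(−0.09)·[0.5295·4.2500 + 0.4705·11.5625] = 7.0286
Node u (S = 28): V_u = e^(−0.09)·[0.5295·0.0000 + 0.4705·1.8275] = 0.7858
Node d (S = 15): V_d = e^(−0.09)·[0.5295·1.8275 + 0.4705·7.0286] = 3.9067
Node 0 (S = 20): V_0 = e^(−0.09)·[0.5295·0.7858 + 0.4705·3.9067] = 2.0602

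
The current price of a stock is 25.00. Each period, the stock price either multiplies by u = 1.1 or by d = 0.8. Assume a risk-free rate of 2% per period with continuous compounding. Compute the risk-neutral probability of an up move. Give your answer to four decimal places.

Risk-neutral probability p = (e^0.02 − 0.8)/(1.1 − 0.8) = 0.2202/0.3000 = 0.7340

p = 0.7340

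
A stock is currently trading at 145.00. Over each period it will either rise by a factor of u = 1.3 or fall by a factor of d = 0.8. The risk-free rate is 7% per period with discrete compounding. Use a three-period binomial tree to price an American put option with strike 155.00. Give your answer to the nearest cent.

19.97

Risk-neutral probability p = (1 + 0.07 − 0.8)/(1.3 − 0.8) = 0.2700/0.5000 = 0.5400
Terminal stock prices: S_uuu = 318.6, S_uud = 196, S_udd = 120.6, S_ddd = 74.24
Terminal payoffs (K − S): max(-163.6, 0) = 0, max(-41.04, 0) = 0, max(34.36, 0) = 34.36, max(80.76, 0) = 80.76
Node uu (S = 245.1): continuation = 1/1.07·[0.5400·0.0000 + 0.4600·0.0000] = 0.0000; exercise value = 0.0000 ≤ continuation, so V_uu = 0.0000
Node ud (S = 150.8): continuation = 1/1.07·[0.5400·0.0000 + 0.4600·34.3600] = 14.7716; exercise value = 4.2000 ≤ continuation, so V_ud = 14.7716
Node dd (S = 92.8): continuation = 1/1.07·[0.5400·34.3600 + 0.4600·80.7600] = 52.0598; exercise value = 62.2000 > continuation, so V_dd = 62.2000 (exercise)
Node u (S = 188.5): continuation = 1/1.07·[0.5400·0.0000 + 0.4600·14.7716] = 6.3504; exercise value = 0.0000 ≤ continuation, so V_u = 6.3504
Node d (S = 116): continuation = 1/1.07·[0.5400·14.7716 + 0.4600·62.2000] = 34.1950; exercise value = 39.0000 > continuation, so V_d = 39.0000 (exercise)
Node 0 (S = 145): continuation = 1/1.07·[0.5400·6.3504 + 0.4600·39.0000] = 19.9712; exercise value = 10.0000 ≤ continuation, so V_0 = 19.9712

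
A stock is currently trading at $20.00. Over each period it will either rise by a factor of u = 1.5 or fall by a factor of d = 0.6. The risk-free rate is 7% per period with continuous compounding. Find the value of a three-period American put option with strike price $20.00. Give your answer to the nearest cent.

$4.43

Risk-neutral probability p = (e^0.07 − 0.6)/(1.5 − 0.6) = 0.4725/0.9000 = 0.5250
Terminal stock prices: S_uuu = 67.5, S_uud = 27, S_udd = 10.8, S_ddd = 4.32
Terminal payoffs (K − S): max(-47.5, 0) = 0, max(-7, 0) = 0, max(9.2, 0) = 9.2, max(15.68, 0) = 15.68
Node uu (S = 45): continuation = e^(−0.07)·[0.5250·0.0000 + 0.4750·0.0000] = 0.0000; exercise value = 0.0000 ≤ continuation, so V_uu = 0.0000
Node ud (S = 18): continuation = e^(−0.07)·[0.5250·0.0000 + 0.4750·9.2000] = 4.0745; exercise value = 2.0000 ≤ continuation, so V_ud = 4.0745
Node dd (S = 7.2): continuation = e^(−0.07)·[0.5250·9.2000 + 0.4750·15.6800] = 11.4479; exercise value = 12.8000 > continuation, so V_dd = 12.8000 (exercise)
Node u (S = 30): continuation = e^(−0.07)·[0.5250·0.0000 + 0.4750·4.0745] = 1.8045; exercise value = 0.0000 ≤ continuation, so V_u = 1.8045
Node d (S = 12): continuation = e^(−0.07)·[0.5250·4.0745 + 0.4750·12.8000] = 7.6634; exercise value = 8.0000 > continuation, so V_d = 8.0000 (exercise)
Node 0 (S = 20): continuation = e^(−0.07)·[0.5250·1.8045 + 0.4750·8.0000] = 4.4264; exercise value = 0.0000 ≤ continuation, so V_0 = 4.4264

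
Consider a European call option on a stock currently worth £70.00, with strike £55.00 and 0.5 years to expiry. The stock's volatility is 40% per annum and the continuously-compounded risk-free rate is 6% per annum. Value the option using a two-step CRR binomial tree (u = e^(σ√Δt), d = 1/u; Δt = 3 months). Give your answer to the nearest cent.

CRR parameters: u = e^(σ√Δt) = e^(0.4·√0.25) = 1.2214, d = 1/u = 0.8187
Per-period rate: rΔt = 0.06·0.25 = 0.015, so R = e^0.015 = 1.0151
Risk-neutral probability p = (e^0.015 − 0.8187)/(1.2214 − 0.8187) = 0.1964/0.4027 = 0.4877
Terminal stock prices: S_uu = 104.4, S_ud = 70, S_dd = 46.92
Terminal payoffs (S − K): max(49.43, 0) = 49.43, max(15, 0) = 15, max(-8.078, 0) = 0
Node u (S = 85.5): V_u = e^(−0.015)·[0.4877·49.4277 + 0.5123·15.0000] = 31.3170
Node d (S = 57.31): V_d = e^(−0.015)·[0.4877·15.0000 + 0.5123·0.0000] = 7.2066
Node 0 (S = 70): V_0 = e^(−0.015)·[0.4877·31.3170 + 0.5123·7.2066] = 18.6828

£18.68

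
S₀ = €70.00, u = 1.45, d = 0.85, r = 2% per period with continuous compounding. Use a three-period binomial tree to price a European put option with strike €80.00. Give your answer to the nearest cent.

€15.55

Risk-neutral probability p = (e^0.02 − 0.85)/(1.45 − 0.85) = 0.1702/0.6000 = 0.2837
Terminal stock prices: S_uuu = 213.4, S_uud = 125.1, S_udd = 73.33, S_ddd = 42.99
Terminal payoffs (K − S): max(-133.4, 0) = 0, max(-45.1, 0) = 0, max(6.666, 0) = 6.666, max(37.01, 0) = 37.01
Node uu (S = 147.2): V_uu = e^(−0.02)·[0.2837·0.0000 + 0.7163·0.0000] = 0.0000
Node ud (S = 86.27): V_ud = e^(−0.02)·[0.2837·0.0000 + 0.7163·6.6663] = 4.6807
Node dd (S = 50.57): V_dd = e^(−0.02)·[0.2837·6.6663 + 0.7163·37.0113] = 27.8409
Node u (S = 101.5): V_u = e^(−0.02)·[0.2837·0.0000 + 0.7163·4.6807] = 3.2865
Node d (S = 59.5): V_d = e^(−0.02)·[0.2837·4.6807 + 0.7163·27.8409] = 20.8499
Node 0 (S = 70): V_0 = e^(−0.02)·[0.2837·3.2865 + 0.7163·20.8499] = 15.5535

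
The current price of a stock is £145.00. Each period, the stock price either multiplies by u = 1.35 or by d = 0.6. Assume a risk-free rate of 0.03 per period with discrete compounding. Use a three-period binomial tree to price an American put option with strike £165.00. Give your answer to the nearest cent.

£44.10

Risk-neutral probability p = (1 + 0.03 − 0.6)/(1.35 − 0.6) = 0.4300/0.7500 = 0.5733
Terminal stock prices: S_uuu = 356.8, S_uud = 158.6, S_udd = 70.47, S_ddd = 31.32
Terminal payoffs (K − S): max(-191.8, 0) = 0, max(6.442, 0) = 6.442, max(94.53, 0) = 94.53, max(133.7, 0) = 133.7
Node uu (S = 264.3): continuation = 1/1.03·[0.5733·0.0000 + 0.4267·6.4425] = 2.6687; exercise value = 0.0000 ≤ continuation, so V_uu = 2.6687
Node ud (S = 117.4): continuation = 1/1.03·[0.5733·6.4425 + 0.4267·94.5300] = 42.7442; exercise value = 47.5500 > continuation, so V_ud = 47.5500 (exercise)
Node dd (S = 52.2): continuation = 1/1.03·[0.5733·94.5300 + 0.4267·133.6800] = 107.9942; exercise value = 112.8000 > continuation, so V_dd = 112.8000 (exercise)
Node u (S = 195.8): continuation = 1/1.03·[0.5733·2.6687 + 0.4267·47.5500] = 21.1826; exercise value = 0.0000 ≤ continuation, so V_u = 21.1826
Node d (S = 87): continuation = 1/1.03·[0.5733·47.5500 + 0.4267·112.8000] = 73.1942; exercise value = 78.0000 > continuation, so V_d = 78.0000 (exercise)
Node 0 (S = 145): continuation = 1/1.03·[0.5733·21.1826 + 0.4267·78.0000] = 44.1016; exercise value = 20.0000 ≤ continuation, so V_0 = 44.1016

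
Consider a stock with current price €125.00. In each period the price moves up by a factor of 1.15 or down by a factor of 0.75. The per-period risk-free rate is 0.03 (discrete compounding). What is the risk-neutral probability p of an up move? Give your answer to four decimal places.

Risk-neutral probability p = (1 + 0.03 − 0.75)/(1.15 − 0.75) = 0.2800/0.4000 = 0.7000

p = 0.7000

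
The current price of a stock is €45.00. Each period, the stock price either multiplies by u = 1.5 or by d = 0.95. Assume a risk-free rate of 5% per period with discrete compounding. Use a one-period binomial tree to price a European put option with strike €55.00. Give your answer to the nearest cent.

Risk-neutral probability p = (1 + 0.05 − 0.95)/(1.5 − 0.95) = 0.1000/0.5500 = 0.1818
Terminal stock prices: S_u = 67.5, S_d = 42.75
Terminal payoffs (K − S): max(-12.5, 0) = 0, max(12.25, 0) = 12.25
Node 0 (S = 45): V_0 = 1/1.05·[0.1818·0.0000 + 0.8182·12.2500] = 9.5455

€9.55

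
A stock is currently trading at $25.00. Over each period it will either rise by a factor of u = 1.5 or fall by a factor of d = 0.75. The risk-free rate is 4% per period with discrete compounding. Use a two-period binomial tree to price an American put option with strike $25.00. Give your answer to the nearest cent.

Risk-neutral probability p = (1 + 0.04 − 0.75)/(1.5 − 0.75) = 0.2900/0.7500 = 0.3867
Terminal stock prices: S_uu = 56.25, S_ud = 28.12, S_dd = 14.06
Terminal payoffs (K − S): max(-31.25, 0) = 0, max(-3.125, 0) = 0, max(10.94, 0) = 10.94
Node u (S = 37.5): continuation = 1/1.04·[0.3867·0.0000 + 0.6133·0.0000] = 0.0000; exercise value = 0.0000 ≤ continuation, so V_u = 0.0000
Node d (S = 18.75): continuation = 1/1.04·[0.3867·0.0000 + 0.6133·10.9375] = 6.4503; exercise value = 6.2500 ≤ continuation, so V_d = 6.4503
Node 0 (S = 25): continuation = 1/1.04·[0.3867·0.0000 + 0.6133·6.4503] = 3.8040; exercise value = 0.0000 ≤ continuation, so V_0 = 3.8040

$3.80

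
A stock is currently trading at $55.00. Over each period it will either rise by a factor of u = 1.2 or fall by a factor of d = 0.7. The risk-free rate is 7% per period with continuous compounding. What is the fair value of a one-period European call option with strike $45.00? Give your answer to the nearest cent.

$14.59

Risk-neutral probability p = (e^0.07 − 0.7)/(1.2 − 0.7) = 0.3725/0.5000 = 0.7450
Terminal stock prices: S_u = 66, S_d = 38.5
Terminal payoffs (S − K): max(21, 0) = 21, max(-6.5, 0) = 0
Node 0 (S = 55): V_0 = e^(−0.07)·[0.7450·21.0000 + 0.2550·0.0000] = 14.5876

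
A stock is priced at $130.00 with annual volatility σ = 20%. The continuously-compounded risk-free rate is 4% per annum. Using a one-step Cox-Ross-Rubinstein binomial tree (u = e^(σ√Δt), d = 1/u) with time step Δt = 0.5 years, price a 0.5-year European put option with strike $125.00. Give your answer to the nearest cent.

$5.52

CRR parameters: u = e^(σ√Δt) = e^(0.2·√0.5) = 1.1519, d = 1/u = 0.8681
Per-period rate: rΔt = 0.04·0.5 = 0.02, so R = e^0.02 = 1.0202
Risk-neutral probability p = (e^0.02 − 0.8681)/(1.1519 − 0.8681) = 0.1521/0.2838 = 0.5359
Terminal stock prices: S_u = 149.7, S_d = 112.9
Terminal payoffs (K − S): max(-24.75, 0) = 0, max(12.14, 0) = 12.14
Node 0 (S = 130): V_0 = e^(−0.02)·[0.5359·0.0000 + 0.4641·12.1440] = 5.5245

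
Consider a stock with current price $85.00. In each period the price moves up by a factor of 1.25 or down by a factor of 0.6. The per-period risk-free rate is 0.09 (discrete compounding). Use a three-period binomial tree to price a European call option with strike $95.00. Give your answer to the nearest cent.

$23.49

Risk-neutral probability p = (1 + 0.09 − 0.6)/(1.25 − 0.6) = 0.4900/0.6500 = 0.7538
Terminal stock prices: S_uuu = 166, S_uud = 79.69, S_udd = 38.25, S_ddd = 18.36
Terminal payoffs (S − K): max(71.02, 0) = 71.02, max(-15.31, 0) = 0, max(-56.75, 0) = 0, max(-76.64, 0) = 0
Node uu (S = 132.8): V_uu = 1/1.09·[0.7538·71.0156 + 0.2462·0.0000] = 49.1145
Node ud (S = 63.75): V_ud = 1/1.09·[0.7538·0.0000 + 0.2462·0.0000] = 0.0000
Node dd (S = 30.6): V_dd = 1/1.09·[0.7538·0.0000 + 0.2462·0.0000] = 0.0000
Node u (S = 106.2): V_u = 1/1.09·[0.7538·49.1145 + 0.2462·0.0000] = 33.9677
Node d (S = 51): V_d = 1/1.09·[0.7538·0.0000 + 0.2462·0.0000] = 0.0000
Node 0 (S = 85): V_0 = 1/1.09·[0.7538·33.9677 + 0.2462·0.0000] = 23.4921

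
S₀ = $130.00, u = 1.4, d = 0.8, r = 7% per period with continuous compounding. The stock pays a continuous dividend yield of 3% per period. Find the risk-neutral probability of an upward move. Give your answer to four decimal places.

Per-period risk-free factor R = e^0.07 = 1.0725; dividend-adjusted growth = e^(0.07−0.03) = 1.0408.
Risk-neutral probability p = (1.0408 − 0.8)/(1.4 − 0.8) = 0.2408/0.6000 = 0.4014

p = 0.4014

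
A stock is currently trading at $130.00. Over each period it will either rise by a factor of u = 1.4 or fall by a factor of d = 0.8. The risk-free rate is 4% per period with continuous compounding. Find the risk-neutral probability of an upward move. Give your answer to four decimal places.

Risk-neutral probability p = (e^0.04 − 0.8)/(1.4 − 0.8) = 0.2408/0.6000 = 0.4014

p = 0.4014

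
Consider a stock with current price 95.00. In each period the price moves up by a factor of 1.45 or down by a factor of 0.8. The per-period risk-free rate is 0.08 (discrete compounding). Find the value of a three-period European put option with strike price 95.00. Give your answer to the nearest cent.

9.06

Risk-neutral probability p = (1 + 0.08 − 0.8)/(1.45 − 0.8) = 0.2800/0.6500 = 0.4308
Terminal stock prices: S_uuu = 289.6, S_uud = 159.8, S_udd = 88.16, S_ddd = 48.64
Terminal payoffs (K − S): max(-194.6, 0) = 0, max(-64.79, 0) = 0, max(6.84, 0) = 6.84, max(46.36, 0) = 46.36
Node uu (S = 199.7): V_uu = 1/1.08·[0.4308·0.0000 + 0.5692·0.0000] = 0.0000
Node ud (S = 110.2): V_ud = 1/1.08·[0.4308·0.0000 + 0.5692·6.8400] = 3.6051
Node dd (S = 60.8): V_dd = 1/1.08·[0.4308·6.8400 + 0.5692·46.3600] = 27.1630
Node u (S = 137.8): V_u = 1/1.08·[0.4308·0.0000 + 0.5692·3.6051] = 1.9001
Node d (S = 76): V_d = 1/1.08·[0.4308·3.6051 + 0.5692·27.1630] = 15.7546
Node 0 (S = 95): V_0 = 1/1.08·[0.4308·1.9001 + 0.5692·15.7546] = 9.0616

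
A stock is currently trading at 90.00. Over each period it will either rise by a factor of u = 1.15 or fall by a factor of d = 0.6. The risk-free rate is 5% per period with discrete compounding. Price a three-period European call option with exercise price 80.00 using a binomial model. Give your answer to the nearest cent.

26.91

Risk-neutral probability p = (1 + 0.05 − 0.6)/(1.15 − 0.6) = 0.4500/0.5500 = 0.8182
Terminal stock prices: S_uuu = 136.9, S_uud = 71.41, S_udd = 37.26, S_ddd = 19.44
Terminal payoffs (S − K): max(56.88, 0) = 56.88, max(-8.585, 0) = 0, max(-42.74, 0) = 0, max(-60.56, 0) = 0
Node uu (S = 119): V_uu = 1/1.05·[0.8182·56.8787 + 0.1818·0.0000] = 44.3211
Node ud (S = 62.1): V_ud = 1/1.05·[0.8182·0.0000 + 0.1818·0.0000] = 0.0000
Node dd (S = 32.4): V_dd = 1/1.05·[0.8182·0.0000 + 0.1818·0.0000] = 0.0000
Node u (S = 103.5): V_u = 1/1.05·[0.8182·44.3211 + 0.1818·0.0000] = 34.5359
Node d (S = 54): V_d = 1/1.05·[0.8182·0.0000 + 0.1818·0.0000] = 0.0000
Node 0 (S = 90): V_0 = 1/1.05·[0.8182·34.5359 + 0.1818·0.0000] = 26.9111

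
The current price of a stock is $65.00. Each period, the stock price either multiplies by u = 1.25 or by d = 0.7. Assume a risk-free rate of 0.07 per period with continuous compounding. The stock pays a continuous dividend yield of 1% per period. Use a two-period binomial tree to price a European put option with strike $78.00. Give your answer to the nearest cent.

Per-period risk-free factor R = e^0.07 = 1.0725; dividend-adjusted growth = e^(0.07−0.01) = 1.0618.
Risk-neutral probability p = (1.0618 − 0.7)/(1.25 − 0.7) = 0.3618/0.5500 = 0.6579
Terminal stock prices: S_uu = 101.6, S_ud = 56.87, S_dd = 31.85
Terminal payoffs (K − S): max(-23.56, 0) = 0, max(21.13, 0) = 21.13, max(46.15, 0) = 46.15
Node u (S = 81.25): V_u = e^(−0.07)·[0.6579·0.0000 + 0.3421·21.1250] = 6.7386
Node d (S = 45.5): V_d = e^(−0.07)·[0.6579·21.1250 + 0.3421·46.1500] = 27.6795
Node 0 (S = 65): V_0 = e^(−0.07)·[0.6579·6.7386 + 0.3421·27.6795] = 12.9629

$12.96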